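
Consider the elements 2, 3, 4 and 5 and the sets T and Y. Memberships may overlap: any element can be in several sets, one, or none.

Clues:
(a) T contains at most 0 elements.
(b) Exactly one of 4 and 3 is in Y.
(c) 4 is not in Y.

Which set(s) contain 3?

From (c): 4 ∉ Y.
(a): T already has 0, so the rest are out.
(b) (exactly one): 3 ∈ Y.

3: Y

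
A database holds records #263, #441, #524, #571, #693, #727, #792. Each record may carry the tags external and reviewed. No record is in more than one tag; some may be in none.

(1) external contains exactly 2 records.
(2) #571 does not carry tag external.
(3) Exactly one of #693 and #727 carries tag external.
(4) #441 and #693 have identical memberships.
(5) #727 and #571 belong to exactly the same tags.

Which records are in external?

From (2): #571 ∉ external.
(5): #727 matches #571: #727 ∉ external.
(3) (exactly one): #693 ∈ external.
(4): #441 matches #693: #441 ∈ external.
(1): external already has 2, so the rest are out.

external = {#441, #693}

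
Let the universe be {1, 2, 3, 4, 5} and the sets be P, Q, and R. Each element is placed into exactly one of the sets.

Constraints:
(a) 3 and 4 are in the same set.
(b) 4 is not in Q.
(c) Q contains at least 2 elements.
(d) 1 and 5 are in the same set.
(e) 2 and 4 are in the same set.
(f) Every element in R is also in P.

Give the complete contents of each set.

P = {2, 3, 4}; Q = {1, 5}; R = {}

From (b): 4 ∉ Q.
(a): 3 matches 4: 3 ∉ Q.
(e): 2 matches 4: 2 ∉ Q.
(c): only 2 candidates remain for Q, so all are in.
Suppose 2 ∉ P: no assignment then satisfies all the clues, so 2 ∈ P.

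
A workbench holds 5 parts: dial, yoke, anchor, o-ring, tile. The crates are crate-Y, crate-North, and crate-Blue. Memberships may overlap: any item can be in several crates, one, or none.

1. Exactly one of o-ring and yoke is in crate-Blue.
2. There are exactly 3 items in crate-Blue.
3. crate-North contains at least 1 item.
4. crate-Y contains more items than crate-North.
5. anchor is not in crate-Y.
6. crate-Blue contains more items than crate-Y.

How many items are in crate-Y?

2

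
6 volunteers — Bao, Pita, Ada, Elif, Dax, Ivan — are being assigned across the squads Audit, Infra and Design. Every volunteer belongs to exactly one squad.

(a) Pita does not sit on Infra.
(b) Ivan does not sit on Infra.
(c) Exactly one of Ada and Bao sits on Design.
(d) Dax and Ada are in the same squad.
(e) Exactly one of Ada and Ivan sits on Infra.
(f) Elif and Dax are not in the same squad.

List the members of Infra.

Infra = {Ada, Dax}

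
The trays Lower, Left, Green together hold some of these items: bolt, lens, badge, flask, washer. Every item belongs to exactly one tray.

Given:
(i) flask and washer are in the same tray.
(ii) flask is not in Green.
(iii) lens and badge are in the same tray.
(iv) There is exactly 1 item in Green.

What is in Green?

From (ii): flask ∉ Green.
(i): washer matches flask: washer ∉ Green.
Suppose bolt ∉ Green: no assignment then satisfies all the clues, so bolt ∈ Green.

Green = {bolt}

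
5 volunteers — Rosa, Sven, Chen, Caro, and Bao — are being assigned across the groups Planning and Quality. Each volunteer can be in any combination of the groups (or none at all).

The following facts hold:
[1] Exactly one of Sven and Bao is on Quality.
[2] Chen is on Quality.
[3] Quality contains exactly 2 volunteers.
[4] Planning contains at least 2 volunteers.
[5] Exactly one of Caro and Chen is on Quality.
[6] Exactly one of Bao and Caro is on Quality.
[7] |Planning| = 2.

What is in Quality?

From (2): Chen ∈ Quality.
(5) (exactly one): Caro ∉ Quality.
(6) (exactly one): Bao ∈ Quality.
(1) (exactly one): Sven ∉ Quality.
(3): Quality already has 2, so the rest are out.

Quality = {Bao, Chen}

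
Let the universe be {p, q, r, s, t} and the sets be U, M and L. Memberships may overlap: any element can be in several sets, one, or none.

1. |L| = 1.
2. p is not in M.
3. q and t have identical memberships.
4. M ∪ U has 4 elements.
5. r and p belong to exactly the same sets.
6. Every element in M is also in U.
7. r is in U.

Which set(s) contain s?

s: L

From (2): p ∉ M.
From (7): r ∈ U.
(5): p matches r: p ∈ U.
(5): r matches p: r ∉ M.
Suppose s ∈ U: no assignment then satisfies all the clues, so s ∉ U.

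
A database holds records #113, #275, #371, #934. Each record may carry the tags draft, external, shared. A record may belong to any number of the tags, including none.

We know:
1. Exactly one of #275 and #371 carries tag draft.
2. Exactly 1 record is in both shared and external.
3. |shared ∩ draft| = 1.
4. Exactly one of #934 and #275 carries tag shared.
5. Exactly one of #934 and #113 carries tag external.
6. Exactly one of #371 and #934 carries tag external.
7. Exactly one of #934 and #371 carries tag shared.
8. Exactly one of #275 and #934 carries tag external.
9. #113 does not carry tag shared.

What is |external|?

1

From (9): #113 ∉ shared.
Suppose #113 ∈ external: no assignment then satisfies all the clues, so #113 ∉ external.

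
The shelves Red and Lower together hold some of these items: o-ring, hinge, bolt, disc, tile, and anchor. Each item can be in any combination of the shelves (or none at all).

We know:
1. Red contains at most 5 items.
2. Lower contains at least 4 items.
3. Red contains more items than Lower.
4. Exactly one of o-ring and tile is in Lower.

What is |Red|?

5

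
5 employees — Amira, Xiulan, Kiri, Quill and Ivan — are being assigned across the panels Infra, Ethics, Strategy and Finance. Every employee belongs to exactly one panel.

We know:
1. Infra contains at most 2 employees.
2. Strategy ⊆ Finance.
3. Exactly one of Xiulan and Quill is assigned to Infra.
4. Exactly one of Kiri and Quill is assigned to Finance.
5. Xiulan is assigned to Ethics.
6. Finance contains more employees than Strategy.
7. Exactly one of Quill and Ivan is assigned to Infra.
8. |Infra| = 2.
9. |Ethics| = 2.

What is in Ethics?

Ethics = {Ivan, Xiulan}

From (5): Xiulan ∈ Ethics.
(3) (exactly one): Quill ∈ Infra.
(4) (exactly one): Kiri ∈ Finance.
(7) (exactly one): Ivan ∉ Infra.
(8): only 2 candidates remain for Infra, so all are in.
(9): only 2 candidates remain for Ethics, so all are in.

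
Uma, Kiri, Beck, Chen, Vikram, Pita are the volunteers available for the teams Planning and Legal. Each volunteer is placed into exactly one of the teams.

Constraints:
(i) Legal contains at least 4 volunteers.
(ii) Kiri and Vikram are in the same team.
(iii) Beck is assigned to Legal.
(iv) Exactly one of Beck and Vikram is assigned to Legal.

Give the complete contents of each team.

Planning = {Kiri, Vikram}; Legal = {Beck, Chen, Pita, Uma}

From (iii): Beck ∈ Legal.
(iv) (exactly one): Vikram ∉ Legal.
Only one team left: Vikram ∈ Planning.
(ii): Kiri matches Vikram: Kiri ∈ Planning.
(i): only 4 candidates remain for Legal, so all are in.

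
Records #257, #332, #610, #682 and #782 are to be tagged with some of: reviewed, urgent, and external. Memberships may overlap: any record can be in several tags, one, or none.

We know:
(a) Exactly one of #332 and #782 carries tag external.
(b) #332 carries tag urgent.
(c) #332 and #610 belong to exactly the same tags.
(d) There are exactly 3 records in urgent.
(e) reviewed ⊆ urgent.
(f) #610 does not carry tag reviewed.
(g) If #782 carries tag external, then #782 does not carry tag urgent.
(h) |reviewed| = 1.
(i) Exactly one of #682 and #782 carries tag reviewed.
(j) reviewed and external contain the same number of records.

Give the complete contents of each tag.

From (b): #332 ∈ urgent.
From (f): #610 ∉ reviewed.
(c): #332 matches #610: #332 ∉ reviewed.
(c): #610 matches #332: #610 ∈ urgent.
Suppose #257 ∈ reviewed: no assignment then satisfies all the clues, so #257 ∉ reviewed.

reviewed = {#682}; urgent = {#332, #610, #682}; external = {#782}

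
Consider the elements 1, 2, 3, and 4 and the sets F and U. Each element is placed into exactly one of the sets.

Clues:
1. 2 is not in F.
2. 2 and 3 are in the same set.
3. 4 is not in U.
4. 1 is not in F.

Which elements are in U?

From (1): 2 ∉ F.
From (3): 4 ∉ U.
From (4): 1 ∉ F.
(2): 3 matches 2: 3 ∉ F.
Only one set left: 1 ∈ U.
Only one set left: 2 ∈ U.
Only one set left: 3 ∈ U.
Only one set left: 4 ∈ F.

U = {1, 2, 3}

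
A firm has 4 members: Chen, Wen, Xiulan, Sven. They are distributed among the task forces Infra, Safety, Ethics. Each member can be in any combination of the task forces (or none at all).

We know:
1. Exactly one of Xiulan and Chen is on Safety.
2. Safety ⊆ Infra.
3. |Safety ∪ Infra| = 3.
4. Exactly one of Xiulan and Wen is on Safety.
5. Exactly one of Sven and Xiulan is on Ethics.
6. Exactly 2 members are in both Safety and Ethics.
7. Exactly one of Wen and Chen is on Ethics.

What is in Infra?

Infra = {Chen, Sven, Wen}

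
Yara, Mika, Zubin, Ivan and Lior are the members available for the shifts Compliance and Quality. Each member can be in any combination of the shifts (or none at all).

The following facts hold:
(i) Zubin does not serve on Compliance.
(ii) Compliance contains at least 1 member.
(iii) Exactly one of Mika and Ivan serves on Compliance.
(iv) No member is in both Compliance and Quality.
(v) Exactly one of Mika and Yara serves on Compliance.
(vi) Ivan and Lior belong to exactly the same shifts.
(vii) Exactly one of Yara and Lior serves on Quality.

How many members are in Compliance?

1

From (i): Zubin ∉ Compliance.
Suppose Yara ∈ Compliance: no assignment then satisfies all the clues, so Yara ∉ Compliance.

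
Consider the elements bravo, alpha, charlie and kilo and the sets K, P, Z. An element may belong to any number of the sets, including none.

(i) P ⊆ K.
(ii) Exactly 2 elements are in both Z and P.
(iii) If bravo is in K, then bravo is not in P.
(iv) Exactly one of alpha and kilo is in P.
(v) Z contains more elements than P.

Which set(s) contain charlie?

charlie: K, P, Z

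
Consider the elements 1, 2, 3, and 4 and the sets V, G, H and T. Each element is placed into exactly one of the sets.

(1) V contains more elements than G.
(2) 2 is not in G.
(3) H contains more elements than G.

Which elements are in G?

G = {}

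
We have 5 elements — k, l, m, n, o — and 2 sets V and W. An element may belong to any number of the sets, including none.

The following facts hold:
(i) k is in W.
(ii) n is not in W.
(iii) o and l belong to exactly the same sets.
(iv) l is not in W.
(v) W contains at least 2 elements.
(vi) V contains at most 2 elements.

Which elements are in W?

From (i): k ∈ W.
From (ii): n ∉ W.
From (iv): l ∉ W.
(iii): o matches l: o ∉ W.
(v): only 2 candidates remain for W, so all are in.

W = {k, m}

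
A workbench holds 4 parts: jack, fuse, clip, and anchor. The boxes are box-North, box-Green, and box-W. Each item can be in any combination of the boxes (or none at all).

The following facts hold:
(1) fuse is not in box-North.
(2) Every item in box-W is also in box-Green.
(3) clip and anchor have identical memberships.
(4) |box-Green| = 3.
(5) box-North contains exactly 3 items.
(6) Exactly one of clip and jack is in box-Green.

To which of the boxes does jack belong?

jack: box-North

From (1): fuse ∉ box-North.
(5): only 3 candidates remain for box-North, so all are in.
Suppose jack ∈ box-Green: no assignment then satisfies all the clues, so jack ∉ box-Green.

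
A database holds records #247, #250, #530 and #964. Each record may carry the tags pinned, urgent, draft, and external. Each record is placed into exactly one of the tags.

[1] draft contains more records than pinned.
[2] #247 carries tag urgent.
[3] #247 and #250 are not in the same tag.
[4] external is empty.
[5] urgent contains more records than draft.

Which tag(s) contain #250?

#250: draft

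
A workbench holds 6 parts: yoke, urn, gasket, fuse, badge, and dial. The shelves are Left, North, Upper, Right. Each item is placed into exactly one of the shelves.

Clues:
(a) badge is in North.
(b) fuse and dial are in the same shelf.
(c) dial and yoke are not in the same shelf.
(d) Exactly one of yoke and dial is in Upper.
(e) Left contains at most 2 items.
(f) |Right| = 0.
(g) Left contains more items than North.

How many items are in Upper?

3

From (a): badge ∈ North.
(f): Right already has 0, so the rest are out.
Suppose yoke ∈ North: no assignment then satisfies all the clues, so yoke ∉ North.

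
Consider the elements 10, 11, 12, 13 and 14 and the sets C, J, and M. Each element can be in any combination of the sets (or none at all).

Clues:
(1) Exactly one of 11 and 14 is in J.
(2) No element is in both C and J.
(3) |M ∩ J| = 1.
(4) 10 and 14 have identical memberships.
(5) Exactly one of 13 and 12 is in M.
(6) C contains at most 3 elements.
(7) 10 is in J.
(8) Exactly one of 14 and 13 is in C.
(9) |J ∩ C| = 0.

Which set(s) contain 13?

From (7): 10 ∈ J.
(2) (disjoint): 10 ∉ C.
(4): 14 matches 10: 14 ∉ C.
(4): 14 matches 10: 14 ∈ J.
(8) (exactly one): 13 ∈ C.
(1) (exactly one): 11 ∉ J.
(2) (disjoint): 13 ∉ J.
Suppose 13 ∈ M: no assignment then satisfies all the clues, so 13 ∉ M.

13: C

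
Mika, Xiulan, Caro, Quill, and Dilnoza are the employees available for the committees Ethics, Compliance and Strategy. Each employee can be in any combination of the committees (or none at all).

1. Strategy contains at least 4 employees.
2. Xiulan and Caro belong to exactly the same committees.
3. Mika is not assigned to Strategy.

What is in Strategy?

Strategy = {Caro, Dilnoza, Quill, Xiulan}

From (3): Mika ∉ Strategy.
(1): only 4 candidates remain for Strategy, so all are in.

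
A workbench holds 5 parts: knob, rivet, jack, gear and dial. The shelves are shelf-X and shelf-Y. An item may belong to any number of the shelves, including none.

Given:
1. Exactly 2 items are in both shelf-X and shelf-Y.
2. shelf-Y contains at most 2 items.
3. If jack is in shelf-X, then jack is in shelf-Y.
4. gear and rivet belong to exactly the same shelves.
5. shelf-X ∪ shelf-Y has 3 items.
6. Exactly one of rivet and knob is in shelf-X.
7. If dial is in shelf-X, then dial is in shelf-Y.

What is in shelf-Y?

shelf-Y = {dial, jack}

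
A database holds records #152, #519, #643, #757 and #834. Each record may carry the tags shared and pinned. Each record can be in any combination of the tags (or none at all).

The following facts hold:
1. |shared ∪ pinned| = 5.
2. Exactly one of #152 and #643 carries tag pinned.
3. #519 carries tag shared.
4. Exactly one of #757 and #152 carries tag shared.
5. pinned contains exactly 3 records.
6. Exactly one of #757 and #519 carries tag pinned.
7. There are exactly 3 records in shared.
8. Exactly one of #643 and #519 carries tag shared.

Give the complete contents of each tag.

shared = {#152, #519, #834}; pinned = {#643, #757, #834}

From (3): #519 ∈ shared.
(8) (exactly one): #643 ∉ shared.
Suppose #152 ∉ shared: no assignment then satisfies all the clues, so #152 ∈ shared.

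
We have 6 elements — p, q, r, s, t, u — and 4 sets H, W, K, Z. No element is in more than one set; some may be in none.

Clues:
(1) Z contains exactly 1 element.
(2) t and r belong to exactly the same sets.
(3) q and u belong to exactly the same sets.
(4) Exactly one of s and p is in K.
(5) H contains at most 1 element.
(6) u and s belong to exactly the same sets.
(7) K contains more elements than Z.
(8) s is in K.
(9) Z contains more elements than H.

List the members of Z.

Z = {p}

From (8): s ∈ K.
(4) (exactly one): p ∉ K.
(6): u matches s: u ∉ H.
(6): u matches s: u ∉ W.
(6): u matches s: u ∈ K.
(3): q matches u: q ∉ H.
(3): q matches u: q ∉ W.
(3): q matches u: q ∈ K.
Suppose p ∉ Z: no assignment then satisfies all the clues, so p ∈ Z.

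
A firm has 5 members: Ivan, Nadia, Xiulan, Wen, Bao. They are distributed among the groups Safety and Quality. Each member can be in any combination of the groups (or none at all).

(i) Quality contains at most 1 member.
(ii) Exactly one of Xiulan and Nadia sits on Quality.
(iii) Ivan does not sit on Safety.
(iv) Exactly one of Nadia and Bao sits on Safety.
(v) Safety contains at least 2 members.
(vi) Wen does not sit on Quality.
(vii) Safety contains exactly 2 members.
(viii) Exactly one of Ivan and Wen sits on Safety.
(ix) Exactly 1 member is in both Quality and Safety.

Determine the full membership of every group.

Safety = {Nadia, Wen}; Quality = {Nadia}

From (iii): Ivan ∉ Safety.
From (vi): Wen ∉ Quality.
(viii) (exactly one): Wen ∈ Safety.
Suppose Ivan ∈ Quality: no assignment then satisfies all the clues, so Ivan ∉ Quality.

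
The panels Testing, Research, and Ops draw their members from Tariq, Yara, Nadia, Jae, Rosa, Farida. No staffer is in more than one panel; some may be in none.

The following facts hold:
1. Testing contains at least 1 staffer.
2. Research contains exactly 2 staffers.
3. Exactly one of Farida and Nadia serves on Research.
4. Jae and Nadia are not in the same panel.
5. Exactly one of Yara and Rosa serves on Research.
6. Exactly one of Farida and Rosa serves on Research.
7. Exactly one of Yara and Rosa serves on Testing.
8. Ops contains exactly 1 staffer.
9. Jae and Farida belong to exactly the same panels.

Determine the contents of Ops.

Ops = {Tariq}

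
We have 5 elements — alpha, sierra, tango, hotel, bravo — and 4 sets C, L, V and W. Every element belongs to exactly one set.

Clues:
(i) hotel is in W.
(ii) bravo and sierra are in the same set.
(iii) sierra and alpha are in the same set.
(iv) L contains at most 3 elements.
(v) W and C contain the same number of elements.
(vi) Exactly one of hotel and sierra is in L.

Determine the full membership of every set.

C = {tango}; L = {alpha, bravo, sierra}; V = {}; W = {hotel}

From (i): hotel ∈ W.
(vi) (exactly one): sierra ∈ L.
(ii): bravo matches sierra: bravo ∉ C.
(ii): bravo matches sierra: bravo ∈ L.
(iii): alpha matches sierra: alpha ∉ C.
(iii): alpha matches sierra: alpha ∈ L.
(iv): L already has 3, so the rest are out.
Suppose tango ∉ C: no assignment then satisfies all the clues, so tango ∈ C.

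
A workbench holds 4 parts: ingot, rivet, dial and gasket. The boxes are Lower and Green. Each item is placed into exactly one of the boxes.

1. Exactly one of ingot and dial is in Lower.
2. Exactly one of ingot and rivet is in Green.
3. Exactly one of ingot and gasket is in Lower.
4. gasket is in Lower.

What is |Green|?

From (4): gasket ∈ Lower.
(3) (exactly one): ingot ∉ Lower.
Only one box left: ingot ∈ Green.
(1) (exactly one): dial ∈ Lower.
(2) (exactly one): rivet ∉ Green.
Only one box left: rivet ∈ Lower.

1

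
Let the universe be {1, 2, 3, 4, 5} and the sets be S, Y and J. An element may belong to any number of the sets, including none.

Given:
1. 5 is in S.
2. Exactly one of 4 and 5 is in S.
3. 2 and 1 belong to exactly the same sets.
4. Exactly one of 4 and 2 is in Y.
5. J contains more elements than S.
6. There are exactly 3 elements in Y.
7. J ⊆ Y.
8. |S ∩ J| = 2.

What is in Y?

Y = {3, 4, 5}

From (1): 5 ∈ S.
(2) (exactly one): 4 ∉ S.
Suppose 1 ∈ Y: no assignment then satisfies all the clues, so 1 ∉ Y.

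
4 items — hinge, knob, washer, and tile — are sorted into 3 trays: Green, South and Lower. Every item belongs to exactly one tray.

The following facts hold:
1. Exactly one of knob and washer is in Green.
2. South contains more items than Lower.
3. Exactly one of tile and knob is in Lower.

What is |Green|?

1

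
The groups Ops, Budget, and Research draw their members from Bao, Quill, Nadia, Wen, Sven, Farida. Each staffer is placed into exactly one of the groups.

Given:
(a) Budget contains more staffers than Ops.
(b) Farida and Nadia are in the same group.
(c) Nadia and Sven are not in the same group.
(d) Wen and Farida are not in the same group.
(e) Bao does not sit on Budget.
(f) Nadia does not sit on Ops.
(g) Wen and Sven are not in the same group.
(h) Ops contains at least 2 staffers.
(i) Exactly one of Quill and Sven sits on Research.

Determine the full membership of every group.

Ops = {Bao, Wen}; Budget = {Farida, Nadia, Quill}; Research = {Sven}

From (e): Bao ∉ Budget.
From (f): Nadia ∉ Ops.
(b): Farida matches Nadia: Farida ∉ Ops.
Suppose Bao ∉ Ops: no assignment then satisfies all the clues, so Bao ∈ Ops.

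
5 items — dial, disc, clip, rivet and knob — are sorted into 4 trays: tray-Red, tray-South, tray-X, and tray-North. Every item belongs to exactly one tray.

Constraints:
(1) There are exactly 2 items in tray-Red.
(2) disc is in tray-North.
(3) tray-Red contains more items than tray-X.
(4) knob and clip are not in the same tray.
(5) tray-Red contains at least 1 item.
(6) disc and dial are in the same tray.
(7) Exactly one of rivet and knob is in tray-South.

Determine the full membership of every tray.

tray-Red = {clip, rivet}; tray-South = {knob}; tray-X = {}; tray-North = {dial, disc}

From (2): disc ∈ tray-North.
(6): dial matches disc: dial ∉ tray-Red.
(6): dial matches disc: dial ∉ tray-South.
(6): dial matches disc: dial ∉ tray-X.
(6): dial matches disc: dial ∈ tray-North.
Suppose clip ∉ tray-Red: no assignment then satisfies all the clues, so clip ∈ tray-Red.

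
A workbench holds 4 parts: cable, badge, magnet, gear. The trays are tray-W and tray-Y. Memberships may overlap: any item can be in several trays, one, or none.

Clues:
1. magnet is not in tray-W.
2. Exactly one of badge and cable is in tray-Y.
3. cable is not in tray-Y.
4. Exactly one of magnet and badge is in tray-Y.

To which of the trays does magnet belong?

magnet: none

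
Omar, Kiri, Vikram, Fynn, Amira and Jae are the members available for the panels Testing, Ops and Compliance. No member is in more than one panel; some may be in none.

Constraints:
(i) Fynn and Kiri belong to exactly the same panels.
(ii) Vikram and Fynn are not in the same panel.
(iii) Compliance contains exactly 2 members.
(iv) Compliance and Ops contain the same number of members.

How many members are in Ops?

2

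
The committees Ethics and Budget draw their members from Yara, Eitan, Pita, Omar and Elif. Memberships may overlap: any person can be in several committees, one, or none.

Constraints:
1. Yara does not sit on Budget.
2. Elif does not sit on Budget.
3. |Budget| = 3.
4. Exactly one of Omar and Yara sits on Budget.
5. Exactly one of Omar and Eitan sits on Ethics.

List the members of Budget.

From (1): Yara ∉ Budget.
From (2): Elif ∉ Budget.
(3): only 3 candidates remain for Budget, so all are in.

Budget = {Eitan, Omar, Pita}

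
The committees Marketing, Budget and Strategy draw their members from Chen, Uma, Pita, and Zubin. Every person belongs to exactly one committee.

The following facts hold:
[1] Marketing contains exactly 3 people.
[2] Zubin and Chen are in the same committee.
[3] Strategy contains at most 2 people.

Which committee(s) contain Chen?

Chen: Marketing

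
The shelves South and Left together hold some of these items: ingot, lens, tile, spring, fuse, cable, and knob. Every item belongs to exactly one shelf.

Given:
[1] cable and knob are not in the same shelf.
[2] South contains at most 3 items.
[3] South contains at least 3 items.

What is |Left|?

4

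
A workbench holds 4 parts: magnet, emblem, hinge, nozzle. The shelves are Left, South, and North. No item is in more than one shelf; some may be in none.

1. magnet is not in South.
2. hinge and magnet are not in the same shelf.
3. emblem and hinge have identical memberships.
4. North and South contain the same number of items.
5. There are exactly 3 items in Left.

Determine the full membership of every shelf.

Left = {emblem, hinge, nozzle}; South = {}; North = {}

From (1): magnet ∉ South.
Suppose magnet ∈ Left: no assignment then satisfies all the clues, so magnet ∉ Left.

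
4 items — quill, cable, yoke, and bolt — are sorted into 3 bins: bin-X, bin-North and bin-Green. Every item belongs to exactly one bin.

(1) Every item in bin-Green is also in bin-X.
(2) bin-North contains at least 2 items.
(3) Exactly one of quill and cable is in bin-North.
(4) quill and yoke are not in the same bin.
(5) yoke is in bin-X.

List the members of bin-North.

bin-North = {bolt, quill}

From (5): yoke ∈ bin-X.
(4): quill ∉ bin-X.
(1) contrapositive: quill ∉ bin-Green.
Only one bin left: quill ∈ bin-North.
(3) (exactly one): cable ∉ bin-North.
(2): only 2 candidates remain for bin-North, so all are in.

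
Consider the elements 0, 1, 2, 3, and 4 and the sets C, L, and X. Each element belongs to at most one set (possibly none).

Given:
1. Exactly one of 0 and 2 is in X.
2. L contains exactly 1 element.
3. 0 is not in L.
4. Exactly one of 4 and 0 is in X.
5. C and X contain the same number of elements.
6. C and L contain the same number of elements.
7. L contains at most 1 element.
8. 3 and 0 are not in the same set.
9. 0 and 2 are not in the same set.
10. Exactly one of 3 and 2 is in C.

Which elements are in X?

X = {0}

From (3): 0 ∉ L.
Suppose 0 ∉ X: no assignment then satisfies all the clues, so 0 ∈ X.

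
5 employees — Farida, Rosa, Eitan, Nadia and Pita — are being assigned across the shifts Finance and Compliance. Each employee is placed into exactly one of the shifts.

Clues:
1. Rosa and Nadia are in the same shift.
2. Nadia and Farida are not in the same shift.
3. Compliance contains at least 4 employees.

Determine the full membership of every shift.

Finance = {Farida}; Compliance = {Eitan, Nadia, Pita, Rosa}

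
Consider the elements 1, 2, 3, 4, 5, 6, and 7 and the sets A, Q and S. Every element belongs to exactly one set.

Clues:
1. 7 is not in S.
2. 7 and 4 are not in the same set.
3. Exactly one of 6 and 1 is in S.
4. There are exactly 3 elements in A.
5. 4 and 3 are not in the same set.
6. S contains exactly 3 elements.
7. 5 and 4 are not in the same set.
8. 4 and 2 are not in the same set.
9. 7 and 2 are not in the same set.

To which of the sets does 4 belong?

4: Q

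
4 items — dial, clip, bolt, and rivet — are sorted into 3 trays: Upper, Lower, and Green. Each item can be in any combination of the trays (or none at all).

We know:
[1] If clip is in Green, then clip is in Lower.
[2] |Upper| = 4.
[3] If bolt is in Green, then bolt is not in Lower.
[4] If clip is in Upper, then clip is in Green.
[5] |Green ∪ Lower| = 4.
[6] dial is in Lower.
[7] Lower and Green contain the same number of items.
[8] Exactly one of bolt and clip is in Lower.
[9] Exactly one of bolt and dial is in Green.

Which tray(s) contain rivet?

rivet: Green, Lower, Upper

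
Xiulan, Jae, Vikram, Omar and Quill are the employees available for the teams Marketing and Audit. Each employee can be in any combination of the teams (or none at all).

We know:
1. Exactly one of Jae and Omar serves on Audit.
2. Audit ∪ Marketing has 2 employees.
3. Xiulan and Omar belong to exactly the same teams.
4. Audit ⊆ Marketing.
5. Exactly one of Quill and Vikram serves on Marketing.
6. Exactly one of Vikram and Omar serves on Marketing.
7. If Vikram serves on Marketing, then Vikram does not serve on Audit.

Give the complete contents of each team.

Marketing = {Jae, Vikram}; Audit = {Jae}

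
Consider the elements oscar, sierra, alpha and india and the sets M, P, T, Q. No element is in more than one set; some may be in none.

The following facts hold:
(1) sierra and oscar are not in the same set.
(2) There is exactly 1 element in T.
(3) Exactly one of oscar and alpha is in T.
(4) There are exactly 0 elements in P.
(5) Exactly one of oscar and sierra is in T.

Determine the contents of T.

T = {oscar}

(4): P already has 0, so the rest are out.
Suppose oscar ∉ T: no assignment then satisfies all the clues, so oscar ∈ T.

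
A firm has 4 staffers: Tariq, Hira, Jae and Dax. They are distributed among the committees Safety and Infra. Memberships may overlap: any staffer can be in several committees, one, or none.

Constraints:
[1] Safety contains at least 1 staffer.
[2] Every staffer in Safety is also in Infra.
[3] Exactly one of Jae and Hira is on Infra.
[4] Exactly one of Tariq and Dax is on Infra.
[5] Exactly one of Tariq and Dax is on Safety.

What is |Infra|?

2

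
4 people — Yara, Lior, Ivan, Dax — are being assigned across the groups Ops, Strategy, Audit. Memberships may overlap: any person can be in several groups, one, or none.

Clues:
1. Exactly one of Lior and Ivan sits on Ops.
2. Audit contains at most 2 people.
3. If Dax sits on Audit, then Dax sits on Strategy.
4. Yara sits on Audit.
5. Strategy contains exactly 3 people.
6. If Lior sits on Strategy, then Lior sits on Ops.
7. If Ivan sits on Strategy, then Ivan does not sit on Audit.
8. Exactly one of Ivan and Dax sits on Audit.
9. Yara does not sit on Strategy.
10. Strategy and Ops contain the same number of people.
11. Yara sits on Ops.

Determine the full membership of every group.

Ops = {Dax, Lior, Yara}; Strategy = {Dax, Ivan, Lior}; Audit = {Dax, Yara}

From (4): Yara ∈ Audit.
From (9): Yara ∉ Strategy.
From (11): Yara ∈ Ops.
(5): only 3 candidates remain for Strategy, so all are in.
(6): Lior ∈ Ops.
(7): Ivan ∉ Audit.
(8) (exactly one): Dax ∈ Audit.
(1) (exactly one): Ivan ∉ Ops.
(2): Audit already has 2, so the rest are out.
Suppose Dax ∉ Ops: no assignment then satisfies all the clues, so Dax ∈ Ops.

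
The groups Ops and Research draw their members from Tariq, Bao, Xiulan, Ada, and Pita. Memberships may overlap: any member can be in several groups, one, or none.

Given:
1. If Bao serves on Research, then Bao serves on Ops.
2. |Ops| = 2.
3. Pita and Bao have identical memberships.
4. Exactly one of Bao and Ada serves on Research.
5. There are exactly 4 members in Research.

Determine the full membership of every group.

Ops = {Bao, Pita}; Research = {Bao, Pita, Tariq, Xiulan}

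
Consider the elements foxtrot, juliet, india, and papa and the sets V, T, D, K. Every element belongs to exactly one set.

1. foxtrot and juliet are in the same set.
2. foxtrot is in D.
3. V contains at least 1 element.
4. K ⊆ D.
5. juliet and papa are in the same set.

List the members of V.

V = {india}

From (2): foxtrot ∈ D.
(1): juliet matches foxtrot: juliet ∉ V.
(1): juliet matches foxtrot: juliet ∉ T.
(1): juliet matches foxtrot: juliet ∈ D.
(5): papa matches juliet: papa ∉ V.
(5): papa matches juliet: papa ∉ T.
(5): papa matches juliet: papa ∈ D.
(3): only 1 candidates remain for V, so all are in.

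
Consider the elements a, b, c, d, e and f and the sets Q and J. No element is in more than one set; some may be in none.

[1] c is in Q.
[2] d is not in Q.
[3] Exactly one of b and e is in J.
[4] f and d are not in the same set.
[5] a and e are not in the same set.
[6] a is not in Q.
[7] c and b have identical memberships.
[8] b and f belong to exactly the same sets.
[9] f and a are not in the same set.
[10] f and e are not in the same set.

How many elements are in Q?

3

From (1): c ∈ Q.
From (2): d ∉ Q.
From (6): a ∉ Q.
(7): b matches c: b ∈ Q.
(8): f matches b: f ∈ Q.
(10): e ∉ Q.
(3) (exactly one): e ∈ J.
(5): a ∉ J.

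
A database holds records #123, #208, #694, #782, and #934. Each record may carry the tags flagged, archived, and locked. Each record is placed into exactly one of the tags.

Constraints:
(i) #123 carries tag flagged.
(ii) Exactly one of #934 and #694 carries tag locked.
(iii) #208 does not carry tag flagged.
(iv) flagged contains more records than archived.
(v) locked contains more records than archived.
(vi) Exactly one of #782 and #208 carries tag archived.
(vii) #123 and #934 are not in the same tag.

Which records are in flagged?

From (i): #123 ∈ flagged.
From (iii): #208 ∉ flagged.
(vii): #934 ∉ flagged.
Suppose #694 ∉ flagged: no assignment then satisfies all the clues, so #694 ∈ flagged.

flagged = {#123, #694}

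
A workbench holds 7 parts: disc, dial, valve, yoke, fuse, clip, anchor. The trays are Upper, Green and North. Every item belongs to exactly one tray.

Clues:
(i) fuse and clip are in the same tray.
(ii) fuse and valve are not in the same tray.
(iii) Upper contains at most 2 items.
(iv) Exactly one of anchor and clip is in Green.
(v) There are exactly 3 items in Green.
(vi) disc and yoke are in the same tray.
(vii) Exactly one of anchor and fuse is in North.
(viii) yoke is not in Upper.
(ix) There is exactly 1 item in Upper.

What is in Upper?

Upper = {valve}

From (viii): yoke ∉ Upper.
(vi): disc matches yoke: disc ∉ Upper.
Suppose dial ∈ Upper: no assignment then satisfies all the clues, so dial ∉ Upper.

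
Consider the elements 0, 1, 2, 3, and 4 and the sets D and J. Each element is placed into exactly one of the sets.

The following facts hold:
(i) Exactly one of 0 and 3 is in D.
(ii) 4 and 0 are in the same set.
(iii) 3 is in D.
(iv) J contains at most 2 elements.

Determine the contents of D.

D = {1, 2, 3}

From (iii): 3 ∈ D.
(i) (exactly one): 0 ∉ D.
(ii): 4 matches 0: 4 ∉ D.
Only one set left: 0 ∈ J.
Only one set left: 4 ∈ J.
(iv): J already has 2, so the rest are out.
Only one set left: 1 ∈ D.
Only one set left: 2 ∈ D.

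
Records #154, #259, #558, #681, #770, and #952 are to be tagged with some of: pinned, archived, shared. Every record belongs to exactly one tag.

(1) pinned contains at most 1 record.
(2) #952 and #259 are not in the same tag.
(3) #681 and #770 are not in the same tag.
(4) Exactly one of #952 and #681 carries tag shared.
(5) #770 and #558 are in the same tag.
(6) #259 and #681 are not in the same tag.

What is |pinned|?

1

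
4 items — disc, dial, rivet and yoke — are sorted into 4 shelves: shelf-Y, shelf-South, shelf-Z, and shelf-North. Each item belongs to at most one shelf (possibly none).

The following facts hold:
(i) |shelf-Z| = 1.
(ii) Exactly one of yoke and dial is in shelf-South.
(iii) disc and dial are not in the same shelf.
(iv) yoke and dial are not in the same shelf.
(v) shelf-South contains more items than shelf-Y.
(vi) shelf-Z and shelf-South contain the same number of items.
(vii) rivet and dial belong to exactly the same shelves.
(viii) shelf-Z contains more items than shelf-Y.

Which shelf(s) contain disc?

disc: shelf-Z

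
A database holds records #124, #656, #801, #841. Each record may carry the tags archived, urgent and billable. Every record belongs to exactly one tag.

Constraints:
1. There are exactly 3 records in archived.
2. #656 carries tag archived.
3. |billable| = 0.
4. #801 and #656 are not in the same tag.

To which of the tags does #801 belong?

From (2): #656 ∈ archived.
(3): billable already has 0, so the rest are out.
(4): #801 ∉ archived.
Only one tag left: #801 ∈ urgent.
(1): only 3 candidates remain for archived, so all are in.

#801: urgent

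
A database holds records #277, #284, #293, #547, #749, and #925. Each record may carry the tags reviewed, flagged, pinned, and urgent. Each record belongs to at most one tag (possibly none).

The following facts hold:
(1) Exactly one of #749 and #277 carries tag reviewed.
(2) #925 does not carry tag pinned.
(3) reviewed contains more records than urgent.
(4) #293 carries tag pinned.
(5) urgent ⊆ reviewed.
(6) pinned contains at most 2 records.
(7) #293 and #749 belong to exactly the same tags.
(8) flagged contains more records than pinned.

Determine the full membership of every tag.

reviewed = {#277}; flagged = {#284, #547, #925}; pinned = {#293, #749}; urgent = {}

From (2): #925 ∉ pinned.
From (4): #293 ∈ pinned.
(7): #749 matches #293: #749 ∉ reviewed.
(7): #749 matches #293: #749 ∉ flagged.
(7): #749 matches #293: #749 ∈ pinned.
(1) (exactly one): #277 ∈ reviewed.
(6): pinned already has 2, so the rest are out.
Suppose #284 ∈ reviewed: no assignment then satisfies all the clues, so #284 ∉ reviewed.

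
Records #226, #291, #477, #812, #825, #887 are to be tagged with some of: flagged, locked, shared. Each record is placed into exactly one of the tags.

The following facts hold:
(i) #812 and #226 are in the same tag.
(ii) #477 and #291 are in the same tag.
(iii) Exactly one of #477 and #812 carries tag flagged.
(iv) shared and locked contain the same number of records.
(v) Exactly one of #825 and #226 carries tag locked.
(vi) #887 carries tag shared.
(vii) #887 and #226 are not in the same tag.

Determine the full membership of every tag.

flagged = {#291, #477}; locked = {#226, #812}; shared = {#825, #887}

From (vi): #887 ∈ shared.
(vii): #226 ∉ shared.
(i): #812 matches #226: #812 ∉ shared.
Suppose #226 ∈ flagged: no assignment then satisfies all the clues, so #226 ∉ flagged.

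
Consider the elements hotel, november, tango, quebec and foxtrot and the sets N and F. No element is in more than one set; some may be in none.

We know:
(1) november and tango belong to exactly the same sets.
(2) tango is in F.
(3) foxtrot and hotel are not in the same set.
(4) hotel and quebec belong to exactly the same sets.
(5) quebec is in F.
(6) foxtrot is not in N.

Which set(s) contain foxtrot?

foxtrot: none

From (2): tango ∈ F.
From (5): quebec ∈ F.
From (6): foxtrot ∉ N.
(1): november matches tango: november ∉ N.
(1): november matches tango: november ∈ F.
(4): hotel matches quebec: hotel ∉ N.
(4): hotel matches quebec: hotel ∈ F.
(3): foxtrot ∉ F.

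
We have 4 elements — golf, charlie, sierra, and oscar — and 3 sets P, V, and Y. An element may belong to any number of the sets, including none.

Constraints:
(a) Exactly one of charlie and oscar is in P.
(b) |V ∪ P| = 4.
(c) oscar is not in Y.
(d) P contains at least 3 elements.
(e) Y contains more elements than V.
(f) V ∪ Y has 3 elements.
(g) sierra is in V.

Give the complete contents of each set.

P = {golf, oscar, sierra}; V = {charlie, sierra}; Y = {charlie, golf, sierra}

From (c): oscar ∉ Y.
From (g): sierra ∈ V.
Suppose golf ∉ P: no assignment then satisfies all the clues, so golf ∈ P.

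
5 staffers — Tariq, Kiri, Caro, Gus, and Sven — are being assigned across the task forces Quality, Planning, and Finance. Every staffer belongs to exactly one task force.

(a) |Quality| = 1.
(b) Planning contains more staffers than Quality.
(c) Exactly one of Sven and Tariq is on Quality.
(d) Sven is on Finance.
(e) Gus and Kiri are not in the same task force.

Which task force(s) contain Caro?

Caro: Planning

From (d): Sven ∈ Finance.
(c) (exactly one): Tariq ∈ Quality.
(a): Quality already has 1, so the rest are out.
Suppose Caro ∉ Planning: no assignment then satisfies all the clues, so Caro ∈ Planning.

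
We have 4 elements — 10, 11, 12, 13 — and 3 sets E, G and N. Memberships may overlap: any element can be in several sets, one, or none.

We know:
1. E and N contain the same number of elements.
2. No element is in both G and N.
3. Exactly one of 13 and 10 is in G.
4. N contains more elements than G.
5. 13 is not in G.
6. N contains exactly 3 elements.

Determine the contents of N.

N = {11, 12, 13}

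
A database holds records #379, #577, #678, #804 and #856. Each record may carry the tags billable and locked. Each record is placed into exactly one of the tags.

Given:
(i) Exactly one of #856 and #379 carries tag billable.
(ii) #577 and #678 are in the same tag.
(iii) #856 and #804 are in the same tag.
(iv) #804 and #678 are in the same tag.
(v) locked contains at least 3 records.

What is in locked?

locked = {#577, #678, #804, #856}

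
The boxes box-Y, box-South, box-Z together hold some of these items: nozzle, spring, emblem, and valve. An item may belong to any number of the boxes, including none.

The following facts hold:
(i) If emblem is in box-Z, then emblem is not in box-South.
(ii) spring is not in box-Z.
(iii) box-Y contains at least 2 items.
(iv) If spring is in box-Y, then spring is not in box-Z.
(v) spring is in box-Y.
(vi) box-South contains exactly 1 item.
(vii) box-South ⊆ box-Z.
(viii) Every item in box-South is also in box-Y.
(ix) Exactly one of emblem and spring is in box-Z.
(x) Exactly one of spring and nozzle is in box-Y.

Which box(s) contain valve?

valve: box-South, box-Y, box-Z

From (ii): spring ∉ box-Z.
From (v): spring ∈ box-Y.
(vii) contrapositive: spring ∉ box-South.
(ix) (exactly one): emblem ∈ box-Z.
(x) (exactly one): nozzle ∉ box-Y.
(i): emblem ∉ box-South.
(viii) contrapositive: nozzle ∉ box-South.
(vi): only 1 candidates remain for box-South, so all are in.
(vii) with valve ∈ box-South: valve ∈ box-Z.
(viii) with valve ∈ box-South: valve ∈ box-Y.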